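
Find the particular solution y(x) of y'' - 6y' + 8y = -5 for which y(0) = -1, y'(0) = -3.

Characteristic equation r² - 6r + 8 = 0 factors as (r - 2)(r - 4) = 0, so r = 2, 4.
Hence y_h = C1*exp(2*x) + C2*exp(4*x).
For the particular solution try y_p = A0. Substituting and matching coefficients of each power of x gives A0 = -5/8, so y_p = -5/8.
General solution: y = -5/8 + C1*exp(2*x) + C2*exp(4*x).
Apply the initial conditions: y(0) = -5/8 + C1 + C2 = -1 and y'(0) = 2*C1 + 4*C2 = -3. Solving gives C1 = 3/4, C2 = -9/8.

y = -5/8 - 9*exp(4*x)/8 + 3*exp(2*x)/4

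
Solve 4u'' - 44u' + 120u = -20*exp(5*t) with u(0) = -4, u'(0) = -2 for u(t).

Divide through by 4: u'' - 11u' + 30u = -5*exp(5*t).
Characteristic equation r² - 11r + 30 = 0 factors as (r - 5)(r - 6) = 0, so r = 5, 6.
Hence u_h = C1*exp(5*t) + C2*exp(6*t).
Since exp(5*t) solves the homogeneous equation (r = 5 is a root of multiplicity 1), multiply the trial by t. Try u_p = A*t*exp(5*t). Substituting into the equation and dividing by exp(5*t) gives A = 5, so u_p = 5*t*exp(5*t).
General solution: u = C1*exp(5*t) + C2*exp(6*t) + 5*t*exp(5*t).
Apply the initial conditions: u(0) = C1 + C2 = -4 and u'(0) = 5 + 5*C1 + 6*C2 = -2. Solving gives C1 = -17, C2 = 13.

u = -17*exp(5*t) + 13*exp(6*t) + 5*t*exp(5*t)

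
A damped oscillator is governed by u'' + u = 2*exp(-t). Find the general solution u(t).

Characteristic equation r² + 1 = 0 has discriminant (0)² - 4·(1) = -4 < 0, so r = ± i.
Hence u_h = C1*cos(t) + C2*sin(t).
Try u_p = A*exp(-t). Substituting into the equation and dividing by exp(-t) gives A = 1, so u_p = exp(-t).

u = C1*cos(t) + C2*sin(t) + exp(-t)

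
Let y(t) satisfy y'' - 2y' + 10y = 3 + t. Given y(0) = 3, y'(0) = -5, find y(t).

Characteristic equation r² - 2r + 10 = 0 has discriminant (-2)² - 4·(10) = -36 < 0, so r = 1 ± 3i.
Hence y_h = C1*cos(3*t)*exp(t) + C2*exp(t)*sin(3*t).
For the particular solution try y_p = A0 + A1*t. Substituting and matching coefficients of each power of t gives A0 = 8/25, A1 = 1/10, so y_p = 8/25 + t/10.
General solution: y = 8/25 + t/10 + C1*cos(3*t)*exp(t) + C2*exp(t)*sin(3*t).
Apply the initial conditions: y(0) = 8/25 + C1 = 3 and y'(0) = 1/10 + C1 + 3*C2 = -5. Solving gives C1 = 67/25, C2 = -389/150.

y = 8/25 + t/10 - 389*exp(t)*sin(3*t)/150 + 67*cos(3*t)*exp(t)/25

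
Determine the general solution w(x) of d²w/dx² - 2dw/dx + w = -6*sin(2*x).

Characteristic equation r² - 2r + 1 = 0 has discriminant (-2)² - 4·(1) = 0, so r = 1 is a repeated root.
Hence w_h = (C1 + C2*x)*exp(x).
Try w_p = A*cos(2*x) + B*sin(2*x). Substituting and equating the coefficients of cos(2x) and sin(2x) gives A = -24/25, B = 18/25, so w_p = -24*cos(2*x)/25 + 18*sin(2*x)/25.

w = -24*cos(2*x)/25 + 18*sin(2*x)/25 + C1*exp(x) + C2*x*exp(x)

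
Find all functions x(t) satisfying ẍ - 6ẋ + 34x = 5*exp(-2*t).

x = exp(-2*t)/10 + C1*cos(5*t)*exp(3*t) + C2*exp(3*t)*sin(5*t)

Characteristic equation r² - 6r + 34 = 0 has discriminant (-6)² - 4·(34) = -100 < 0, so r = 3 ± 5i.
Hence x_h = C1*cos(5*t)*exp(3*t) + C2*exp(3*t)*sin(5*t).
Try x_p = A*exp(-2*t). Substituting into the equation and dividing by exp(-2*t) gives A = 1/10, so x_p = exp(-2*t)/10.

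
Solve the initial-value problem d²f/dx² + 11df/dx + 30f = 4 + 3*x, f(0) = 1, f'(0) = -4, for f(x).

Characteristic equation r² + 11r + 30 = 0 factors as (r + 6)(r + 5) = 0, so r = -6, -5.
Hence f_h = C1*exp(-6*x) + C2*exp(-5*x).
For the particular solution try f_p = A0 + A1*x. Substituting and matching coefficients of each power of x gives A0 = 29/300, A1 = 1/10, so f_p = 29/300 + x/10.
General solution: f = 29/300 + x/10 + C1*exp(-6*x) + C2*exp(-5*x).
Apply the initial conditions: f(0) = 29/300 + C1 + C2 = 1 and f'(0) = 1/10 - 6*C1 - 5*C2 = -4. Solving gives C1 = -5/12, C2 = 33/25.

f = 29/300 - 5*exp(-6*x)/12 + x/10 + 33*exp(-5*x)/25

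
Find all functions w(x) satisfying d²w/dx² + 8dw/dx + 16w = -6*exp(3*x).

Characteristic equation r² + 8r + 16 = 0 has discriminant (8)² - 4·(16) = 0, so r = -4 is a repeated root.
Hence w_h = (C1 + C2*x)*exp(-4*x).
Try w_p = A*exp(3*x). Substituting into the equation and dividing by exp(3*x) gives A = -6/49, so w_p = -6*exp(3*x)/49.

w = -6*exp(3*x)/49 + C1*exp(-4*x) + C2*x*exp(-4*x)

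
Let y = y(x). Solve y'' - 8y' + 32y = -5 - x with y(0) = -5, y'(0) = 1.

y = -21/128 - x/32 - 619*cos(4*x)*exp(4*x)/128 + 163*exp(4*x)*sin(4*x)/32

Characteristic equation r² - 8r + 32 = 0 has discriminant (-8)² - 4·(32) = -64 < 0, so r = 4 ± 4i.
Hence y_h = C1*cos(4*x)*exp(4*x) + C2*exp(4*x)*sin(4*x).
For the particular solution try y_p = A0 + A1*x. Substituting and matching coefficients of each power of x gives A0 = -21/128, A1 = -1/32, so y_p = -21/128 - x/32.
General solution: y = -21/128 - x/32 + C1*cos(4*x)*exp(4*x) + C2*exp(4*x)*sin(4*x).
Apply the initial conditions: y(0) = -21/128 + C1 = -5 and y'(0) = -1/32 + 4*C1 + 4*C2 = 1. Solving gives C1 = -619/128, C2 = 163/32.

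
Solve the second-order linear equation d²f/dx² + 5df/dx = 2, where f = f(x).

Characteristic equation r² + 5r = 0 factors as (r + 5)r = 0, so r = -5, 0.
Hence f_h = C1*exp(-5*x) + C2.
Since 0 is a characteristic root (multiplicity 1), multiply the polynomial trial by x: try f_p = A0*x. Substituting and matching coefficients of each power of x gives A0 = 2/5, so f_p = 2*x/5.

f = C2 + 2*x/5 + C1*exp(-5*x)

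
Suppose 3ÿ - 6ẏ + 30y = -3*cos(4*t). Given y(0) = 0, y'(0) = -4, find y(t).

y = 2*sin(4*t)/25 + 3*cos(4*t)/50 - 71*exp(t)*sin(3*t)/50 - 3*cos(3*t)*exp(t)/50

Divide through by 3: y'' - 2y' + 10y = -cos(4*t).
Characteristic equation r² - 2r + 10 = 0 has discriminant (-2)² - 4·(10) = -36 < 0, so r = 1 ± 3i.
Hence y_h = C1*cos(3*t)*exp(t) + C2*exp(t)*sin(3*t).
Try y_p = A*cos(4*t) + B*sin(4*t). Substituting and equating the coefficients of cos(4t) and sin(4t) gives A = 3/50, B = 2/25, so y_p = 2*sin(4*t)/25 + 3*cos(4*t)/50.
General solution: y = 2*sin(4*t)/25 + 3*cos(4*t)/50 + C1*cos(3*t)*exp(t) + C2*exp(t)*sin(3*t).
Apply the initial conditions: y(0) = 3/50 + C1 = 0 and y'(0) = 8/25 + C1 + 3*C2 = -4. Solving gives C1 = -3/50, C2 = -71/50.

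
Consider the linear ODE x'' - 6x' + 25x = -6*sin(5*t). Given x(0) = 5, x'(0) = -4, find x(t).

x = -cos(5*t)/5 - 49*exp(3*t)*sin(4*t)/10 + 26*cos(4*t)*exp(3*t)/5

Characteristic equation r² - 6r + 25 = 0 has discriminant (-6)² - 4·(25) = -64 < 0, so r = 3 ± 4i.
Hence x_h = C1*cos(4*t)*exp(3*t) + C2*exp(3*t)*sin(4*t).
Try x_p = A*cos(5*t) + B*sin(5*t). Substituting and equating the coefficients of cos(5t) and sin(5t) gives A = -1/5, B = 0, so x_p = -cos(5*t)/5.
General solution: x = -cos(5*t)/5 + C1*cos(4*t)*exp(3*t) + C2*exp(3*t)*sin(4*t).
Apply the initial conditions: x(0) = -1/5 + C1 = 5 and x'(0) = 3*C1 + 4*C2 = -4. Solving gives C1 = 26/5, C2 = -49/10.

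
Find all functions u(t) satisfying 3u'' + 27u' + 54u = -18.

u = -1/3 + C1*exp(-3*t) + C2*exp(-6*t)

Divide through by 3: u'' + 9u' + 18u = -6.
Characteristic equation r² + 9r + 18 = 0 factors as (r + 3)(r + 6) = 0, so r = -3, -6.
Hence u_h = C1*exp(-3*t) + C2*exp(-6*t).
For the particular solution try u_p = A0. Substituting and matching coefficients of each power of t gives A0 = -1/3, so u_p = -1/3.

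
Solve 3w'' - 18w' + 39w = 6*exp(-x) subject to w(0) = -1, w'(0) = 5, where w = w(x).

Divide through by 3: w'' - 6w' + 13w = 2*exp(-x).
Characteristic equation r² - 6r + 13 = 0 has discriminant (-6)² - 4·(13) = -16 < 0, so r = 3 ± 2i.
Hence w_h = C1*cos(2*x)*exp(3*x) + C2*exp(3*x)*sin(2*x).
Try w_p = A*exp(-x). Substituting into the equation and dividing by exp(-x) gives A = 1/10, so w_p = exp(-x)/10.
General solution: w = exp(-x)/10 + C1*cos(2*x)*exp(3*x) + C2*exp(3*x)*sin(2*x).
Apply the initial conditions: w(0) = 1/10 + C1 = -1 and w'(0) = -1/10 + 2*C2 + 3*C1 = 5. Solving gives C1 = -11/10, C2 = 21/5.

w = exp(-x)/10 - 11*cos(2*x)*exp(3*x)/10 + 21*exp(3*x)*sin(2*x)/5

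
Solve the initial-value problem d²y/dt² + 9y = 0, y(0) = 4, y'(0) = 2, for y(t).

Characteristic equation r² + 9 = 0 has discriminant (0)² - 4·(9) = -36 < 0, so r = ± 3i.
Hence y_h = C1*cos(3*t) + C2*sin(3*t).
Apply the initial conditions: y(0) = C1 = 4 and y'(0) = 3*C2 = 2. Solving gives C1 = 4, C2 = 2/3.

y = 4*cos(3*t) + 2*sin(3*t)/3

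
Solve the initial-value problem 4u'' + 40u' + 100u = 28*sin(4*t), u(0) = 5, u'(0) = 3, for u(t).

Divide through by 4: u'' + 10u' + 25u = 7*sin(4*t).
Characteristic equation r² + 10r + 25 = 0 has discriminant (10)² - 4·(25) = 0, so r = -5 is a repeated root.
Hence u_h = (C1 + C2*t)*exp(-5*t).
Try u_p = A*cos(4*t) + B*sin(4*t). Substituting and equating the coefficients of cos(4t) and sin(4t) gives A = -280/1681, B = 63/1681, so u_p = -280*cos(4*t)/1681 + 63*sin(4*t)/1681.
General solution: u = -280*cos(4*t)/1681 + 63*sin(4*t)/1681 + C1*exp(-5*t) + C2*t*exp(-5*t).
Apply the initial conditions: u(0) = -280/1681 + C1 = 5 and u'(0) = 252/1681 + C2 - 5*C1 = 3. Solving gives C1 = 8685/1681, C2 = 1176/41.

u = -280*cos(4*t)/1681 + 63*sin(4*t)/1681 + 8685*exp(-5*t)/1681 + 1176*t*exp(-5*t)/41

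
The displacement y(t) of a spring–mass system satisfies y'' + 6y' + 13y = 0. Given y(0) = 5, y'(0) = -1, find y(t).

y = 5*cos(2*t)*exp(-3*t) + 7*exp(-3*t)*sin(2*t)

Characteristic equation r² + 6r + 13 = 0 has discriminant (6)² - 4·(13) = -16 < 0, so r = -3 ± 2i.
Hence y_h = C1*cos(2*t)*exp(-3*t) + C2*exp(-3*t)*sin(2*t).
Apply the initial conditions: y(0) = C1 = 5 and y'(0) = -3*C1 + 2*C2 = -1. Solving gives C1 = 5, C2 = 7.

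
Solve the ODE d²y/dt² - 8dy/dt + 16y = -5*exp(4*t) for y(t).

y = C1*exp(4*t) - 5*t**2*exp(4*t)/2 + C2*t*exp(4*t)

Characteristic equation r² - 8r + 16 = 0 has discriminant (-8)² - 4·(16) = 0, so r = 4 is a repeated root.
Hence y_h = (C1 + C2*t)*exp(4*t).
Since exp(4*t) solves the homogeneous equation (r = 4 is a root of multiplicity 2), multiply the trial by t^2. Try y_p = A*t^2*exp(4*t). Substituting into the equation and dividing by exp(4*t) gives A = -5/2, so y_p = -5*t^2*exp(4*t)/2.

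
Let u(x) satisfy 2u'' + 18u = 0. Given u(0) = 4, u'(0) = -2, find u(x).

Divide through by 2: u'' + 9u = 0.
Characteristic equation r² + 9 = 0 has discriminant (0)² - 4·(9) = -36 < 0, so r = ± 3i.
Hence u_h = C1*cos(3*x) + C2*sin(3*x).
Apply the initial conditions: u(0) = C1 = 4 and u'(0) = 3*C2 = -2. Solving gives C1 = 4, C2 = -2/3.

u = 4*cos(3*x) - 2*sin(3*x)/3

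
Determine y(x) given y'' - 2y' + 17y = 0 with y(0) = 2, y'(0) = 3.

Characteristic equation r² - 2r + 17 = 0 has discriminant (-2)² - 4·(17) = -64 < 0, so r = 1 ± 4i.
Hence y_h = C1*cos(4*x)*exp(x) + C2*exp(x)*sin(4*x).
Apply the initial conditions: y(0) = C1 = 2 and y'(0) = C1 + 4*C2 = 3. Solving gives C1 = 2, C2 = 1/4.

y = 2*cos(4*x)*exp(x) + exp(x)*sin(4*x)/4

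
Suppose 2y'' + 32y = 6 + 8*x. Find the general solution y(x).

y = 3/16 + x/4 + C1*cos(4*x) + C2*sin(4*x)

Divide through by 2: y'' + 16y = 3 + 4*x.
Characteristic equation r² + 16 = 0 has discriminant (0)² - 4·(16) = -64 < 0, so r = ± 4i.
Hence y_h = C1*cos(4*x) + C2*sin(4*x).
For the particular solution try y_p = A0 + A1*x. Substituting and matching coefficients of each power of x gives A0 = 3/16, A1 = 1/4, so y_p = 3/16 + x/4.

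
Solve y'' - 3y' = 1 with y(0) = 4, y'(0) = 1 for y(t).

Characteristic equation r² - 3r = 0 factors as (r - 3)r = 0, so r = 3, 0.
Hence y_h = C1*exp(3*t) + C2.
Since 0 is a characteristic root (multiplicity 1), multiply the polynomial trial by t: try y_p = A0*t. Substituting and matching coefficients of each power of t gives A0 = -1/3, so y_p = -t/3.
General solution: y = C2 - t/3 + C1*exp(3*t).
Apply the initial conditions: y(0) = C1 + C2 = 4 and y'(0) = -1/3 + 3*C1 = 1. Solving gives C1 = 4/9, C2 = 32/9.

y = 32/9 - t/3 + 4*exp(3*t)/9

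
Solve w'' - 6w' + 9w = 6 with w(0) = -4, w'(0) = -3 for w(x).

w = 2/3 - 14*exp(3*x)/3 + 11*x*exp(3*x)

Characteristic equation r² - 6r + 9 = 0 has discriminant (-6)² - 4·(9) = 0, so r = 3 is a repeated root.
Hence w_h = (C1 + C2*x)*exp(3*x).
For the particular solution try w_p = A0. Substituting and matching coefficients of each power of x gives A0 = 2/3, so w_p = 2/3.
General solution: w = 2/3 + C1*exp(3*x) + C2*x*exp(3*x).
Apply the initial conditions: w(0) = 2/3 + C1 = -4 and w'(0) = C2 + 3*C1 = -3. Solving gives C1 = -14/3, C2 = 11.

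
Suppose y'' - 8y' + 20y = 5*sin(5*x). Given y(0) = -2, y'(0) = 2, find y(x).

Characteristic equation r² - 8r + 20 = 0 has discriminant (-8)² - 4·(20) = -16 < 0, so r = 4 ± 2i.
Hence y_h = C1*cos(2*x)*exp(4*x) + C2*exp(4*x)*sin(2*x).
Try y_p = A*cos(5*x) + B*sin(5*x). Substituting and equating the coefficients of cos(5x) and sin(5x) gives A = 8/65, B = -1/65, so y_p = -sin(5*x)/65 + 8*cos(5*x)/65.
General solution: y = -sin(5*x)/65 + 8*cos(5*x)/65 + C1*cos(2*x)*exp(4*x) + C2*exp(4*x)*sin(2*x).
Apply the initial conditions: y(0) = 8/65 + C1 = -2 and y'(0) = -1/13 + 2*C2 + 4*C1 = 2. Solving gives C1 = -138/65, C2 = 687/130.

y = -sin(5*x)/65 + 8*cos(5*x)/65 - 138*cos(2*x)*exp(4*x)/65 + 687*exp(4*x)*sin(2*x)/130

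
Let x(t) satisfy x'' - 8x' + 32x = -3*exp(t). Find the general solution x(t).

Characteristic equation r² - 8r + 32 = 0 has discriminant (-8)² - 4·(32) = -64 < 0, so r = 4 ± 4i.
Hence x_h = C1*cos(4*t)*exp(4*t) + C2*exp(4*t)*sin(4*t).
Try x_p = A*exp(t). Substituting into the equation and dividing by exp(t) gives A = -3/25, so x_p = -3*exp(t)/25.

x = -3*exp(t)/25 + C1*cos(4*t)*exp(4*t) + C2*exp(4*t)*sin(4*t)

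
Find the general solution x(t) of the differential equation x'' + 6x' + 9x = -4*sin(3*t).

Characteristic equation r² + 6r + 9 = 0 has discriminant (6)² - 4·(9) = 0, so r = -3 is a repeated root.
Hence x_h = (C1 + C2*t)*exp(-3*t).
Try x_p = A*cos(3*t) + B*sin(3*t). Substituting and equating the coefficients of cos(3t) and sin(3t) gives A = 2/9, B = 0, so x_p = 2*cos(3*t)/9.

x = 2*cos(3*t)/9 + C1*exp(-3*t) + C2*t*exp(-3*t)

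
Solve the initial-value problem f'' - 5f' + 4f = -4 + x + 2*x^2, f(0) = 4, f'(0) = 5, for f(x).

f = 5/8 + x**2/2 + exp(4*x)/24 + 3*x/2 + 10*exp(x)/3

Characteristic equation r² - 5r + 4 = 0 factors as (r - 1)(r - 4) = 0, so r = 1, 4.
Hence f_h = C1*exp(x) + C2*exp(4*x).
For the particular solution try f_p = A0 + A1*x + A2*x^2. Substituting and matching coefficients of each power of x gives A0 = 5/8, A1 = 3/2, A2 = 1/2, so f_p = 5/8 + x^2/2 + 3*x/2.
General solution: f = 5/8 + x^2/2 + 3*x/2 + C1*exp(x) + C2*exp(4*x).
Apply the initial conditions: f(0) = 5/8 + C1 + C2 = 4 and f'(0) = 3/2 + C1 + 4*C2 = 5. Solving gives C1 = 10/3, C2 = 1/24.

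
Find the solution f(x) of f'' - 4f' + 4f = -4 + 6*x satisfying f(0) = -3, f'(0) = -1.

f = 1/2 - 7*exp(2*x)/2 + 3*x/2 + 9*x*exp(2*x)/2

Characteristic equation r² - 4r + 4 = 0 has discriminant (-4)² - 4·(4) = 0, so r = 2 is a repeated root.
Hence f_h = (C1 + C2*x)*exp(2*x).
For the particular solution try f_p = A0 + A1*x. Substituting and matching coefficients of each power of x gives A0 = 1/2, A1 = 3/2, so f_p = 1/2 + 3*x/2.
General solution: f = 1/2 + 3*x/2 + C1*exp(2*x) + C2*x*exp(2*x).
Apply the initial conditions: f(0) = 1/2 + C1 = -3 and f'(0) = 3/2 + C2 + 2*C1 = -1. Solving gives C1 = -7/2, C2 = 9/2.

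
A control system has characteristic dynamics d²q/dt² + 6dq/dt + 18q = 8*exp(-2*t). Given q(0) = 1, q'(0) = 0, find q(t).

q = 4*exp(-2*t)/5 + cos(3*t)*exp(-3*t)/5 + 11*exp(-3*t)*sin(3*t)/15

Characteristic equation r² + 6r + 18 = 0 has discriminant (6)² - 4·(18) = -36 < 0, so r = -3 ± 3i.
Hence q_h = C1*cos(3*t)*exp(-3*t) + C2*exp(-3*t)*sin(3*t).
Try q_p = A*exp(-2*t). Substituting into the equation and dividing by exp(-2*t) gives A = 4/5, so q_p = 4*exp(-2*t)/5.
General solution: q = 4*exp(-2*t)/5 + C1*cos(3*t)*exp(-3*t) + C2*exp(-3*t)*sin(3*t).
Apply the initial conditions: q(0) = 4/5 + C1 = 1 and q'(0) = -8/5 - 3*C1 + 3*C2 = 0. Solving gives C1 = 1/5, C2 = 11/15.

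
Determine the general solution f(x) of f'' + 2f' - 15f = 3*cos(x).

f = -12*cos(x)/65 + 3*sin(x)/130 + C1*exp(-5*x) + C2*exp(3*x)

Characteristic equation r² + 2r - 15 = 0 factors as (r + 5)(r - 3) = 0, so r = -5, 3.
Hence f_h = C1*exp(-5*x) + C2*exp(3*x).
Try f_p = A*cos(x) + B*sin(x). Substituting and equating the coefficients of cos(x) and sin(x) gives A = -12/65, B = 3/130, so f_p = -12*cos(x)/65 + 3*sin(x)/130.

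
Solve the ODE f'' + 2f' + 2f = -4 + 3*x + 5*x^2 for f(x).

f = -1 - 7*x/2 + 5*x**2/2 + C1*cos(x)*exp(-x) + C2*exp(-x)*sin(x)

Characteristic equation r² + 2r + 2 = 0 has discriminant (2)² - 4·(2) = -4 < 0, so r = -1 ± i.
Hence f_h = C1*cos(x)*exp(-x) + C2*exp(-x)*sin(x).
For the particular solution try f_p = A0 + A1*x + A2*x^2. Substituting and matching coefficients of each power of x gives A0 = -1, A1 = -7/2, A2 = 5/2, so f_p = -1 - 7*x/2 + 5*x^2/2.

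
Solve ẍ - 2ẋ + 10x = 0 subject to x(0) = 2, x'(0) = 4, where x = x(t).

Characteristic equation r² - 2r + 10 = 0 has discriminant (-2)² - 4·(10) = -36 < 0, so r = 1 ± 3i.
Hence x_h = C1*cos(3*t)*exp(t) + C2*exp(t)*sin(3*t).
Apply the initial conditions: x(0) = C1 = 2 and x'(0) = C1 + 3*C2 = 4. Solving gives C1 = 2, C2 = 2/3.

x = 2*cos(3*t)*exp(t) + 2*exp(t)*sin(3*t)/3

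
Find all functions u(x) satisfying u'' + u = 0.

Characteristic equation r² + 1 = 0 has discriminant (0)² - 4·(1) = -4 < 0, so r = ± i.
Hence u_h = C1*cos(x) + C2*sin(x).

u = C1*cos(x) + C2*sin(x)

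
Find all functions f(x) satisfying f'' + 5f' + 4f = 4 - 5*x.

Characteristic equation r² + 5r + 4 = 0 factors as (r + 1)(r + 4) = 0, so r = -1, -4.
Hence f_h = C1*exp(-x) + C2*exp(-4*x).
For the particular solution try f_p = A0 + A1*x. Substituting and matching coefficients of each power of x gives A0 = 41/16, A1 = -5/4, so f_p = 41/16 - 5*x/4.

f = 41/16 - 5*x/4 + C1*exp(-x) + C2*exp(-4*x)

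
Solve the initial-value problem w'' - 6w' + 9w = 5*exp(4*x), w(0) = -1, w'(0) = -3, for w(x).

w = -6*exp(3*x) + 5*exp(4*x) - 5*x*exp(3*x)

Characteristic equation r² - 6r + 9 = 0 has discriminant (-6)² - 4·(9) = 0, so r = 3 is a repeated root.
Hence w_h = (C1 + C2*x)*exp(3*x).
Try w_p = A*exp(4*x). Substituting into the equation and dividing by exp(4*x) gives A = 5, so w_p = 5*exp(4*x).
General solution: w = 5*exp(4*x) + C1*exp(3*x) + C2*x*exp(3*x).
Apply the initial conditions: w(0) = 5 + C1 = -1 and w'(0) = 20 + C2 + 3*C1 = -3. Solving gives C1 = -6, C2 = -5.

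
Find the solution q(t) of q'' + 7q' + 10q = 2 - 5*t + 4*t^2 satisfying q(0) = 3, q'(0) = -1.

q = 431/500 - 542*exp(-5*t)/375 - 53*t/50 + 2*t**2/5 + 43*exp(-2*t)/12

Characteristic equation r² + 7r + 10 = 0 factors as (r + 5)(r + 2) = 0, so r = -5, -2.
Hence q_h = C1*exp(-5*t) + C2*exp(-2*t).
For the particular solution try q_p = A0 + A1*t + A2*t^2. Substituting and matching coefficients of each power of t gives A0 = 431/500, A1 = -53/50, A2 = 2/5, so q_p = 431/500 - 53*t/50 + 2*t^2/5.
General solution: q = 431/500 - 53*t/50 + 2*t^2/5 + C1*exp(-5*t) + C2*exp(-2*t).
Apply the initial conditions: q(0) = 431/500 + C1 + C2 = 3 and q'(0) = -53/50 - 5*C1 - 2*C2 = -1. Solving gives C1 = -542/375, C2 = 43/12.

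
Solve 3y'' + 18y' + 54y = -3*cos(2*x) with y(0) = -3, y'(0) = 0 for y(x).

y = -7*cos(2*x)/170 - 3*sin(2*x)/85 - 503*cos(3*x)*exp(-3*x)/170 - 499*exp(-3*x)*sin(3*x)/170

Divide through by 3: y'' + 6y' + 18y = -cos(2*x).
Characteristic equation r² + 6r + 18 = 0 has discriminant (6)² - 4·(18) = -36 < 0, so r = -3 ± 3i.
Hence y_h = C1*cos(3*x)*exp(-3*x) + C2*exp(-3*x)*sin(3*x).
Try y_p = A*cos(2*x) + B*sin(2*x). Substituting and equating the coefficients of cos(2x) and sin(2x) gives A = -7/170, B = -3/85, so y_p = -7*cos(2*x)/170 - 3*sin(2*x)/85.
General solution: y = -7*cos(2*x)/170 - 3*sin(2*x)/85 + C1*cos(3*x)*exp(-3*x) + C2*exp(-3*x)*sin(3*x).
Apply the initial conditions: y(0) = -7/170 + C1 = -3 and y'(0) = -6/85 - 3*C1 + 3*C2 = 0. Solving gives C1 = -503/170, C2 = -499/170.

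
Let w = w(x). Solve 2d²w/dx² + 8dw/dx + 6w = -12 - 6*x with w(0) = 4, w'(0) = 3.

w = -2/3 - x + 9*exp(-x) - 13*exp(-3*x)/3

Divide through by 2: w'' + 4w' + 3w = -6 - 3*x.
Characteristic equation r² + 4r + 3 = 0 factors as (r + 1)(r + 3) = 0, so r = -1, -3.
Hence w_h = C1*exp(-x) + C2*exp(-3*x).
For the particular solution try w_p = A0 + A1*x. Substituting and matching coefficients of each power of x gives A0 = -2/3, A1 = -1, so w_p = -2/3 - x.
General solution: w = -2/3 - x + C1*exp(-x) + C2*exp(-3*x).
Apply the initial conditions: w(0) = -2/3 + C1 + C2 = 4 and w'(0) = -1 - C1 - 3*C2 = 3. Solving gives C1 = 9, C2 = -13/3.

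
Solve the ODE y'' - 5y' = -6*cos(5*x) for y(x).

Characteristic equation r² - 5r = 0 factors as (r - 5)r = 0, so r = 5, 0.
Hence y_h = C1*exp(5*x) + C2.
Try y_p = A*cos(5*x) + B*sin(5*x). Substituting and equating the coefficients of cos(5x) and sin(5x) gives A = 3/25, B = 3/25, so y_p = 3*cos(5*x)/25 + 3*sin(5*x)/25.

y = C2 + 3*cos(5*x)/25 + 3*sin(5*x)/25 + C1*exp(5*x)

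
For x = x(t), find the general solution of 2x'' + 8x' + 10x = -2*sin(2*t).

x = -sin(2*t)/65 + 8*cos(2*t)/65 + C1*cos(t)*exp(-2*t) + C2*exp(-2*t)*sin(t)

Divide through by 2: x'' + 4x' + 5x = -sin(2*t).
Characteristic equation r² + 4r + 5 = 0 has discriminant (4)² - 4·(5) = -4 < 0, so r = -2 ± i.
Hence x_h = C1*cos(t)*exp(-2*t) + C2*exp(-2*t)*sin(t).
Try x_p = A*cos(2*t) + B*sin(2*t). Substituting and equating the coefficients of cos(2t) and sin(2t) gives A = 8/65, B = -1/65, so x_p = -sin(2*t)/65 + 8*cos(2*t)/65.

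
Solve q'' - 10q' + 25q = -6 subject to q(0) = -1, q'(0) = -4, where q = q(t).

q = -6/25 - 19*exp(5*t)/25 - t*exp(5*t)/5

Characteristic equation r² - 10r + 25 = 0 has discriminant (-10)² - 4·(25) = 0, so r = 5 is a repeated root.
Hence q_h = (C1 + C2*t)*exp(5*t).
For the particular solution try q_p = A0. Substituting and matching coefficients of each power of t gives A0 = -6/25, so q_p = -6/25.
General solution: q = -6/25 + C1*exp(5*t) + C2*t*exp(5*t).
Apply the initial conditions: q(0) = -6/25 + C1 = -1 and q'(0) = C2 + 5*C1 = -4. Solving gives C1 = -19/25, C2 = -1/5.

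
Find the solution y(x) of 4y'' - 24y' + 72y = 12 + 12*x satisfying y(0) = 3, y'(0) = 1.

Divide through by 4: y'' - 6y' + 18y = 3 + 3*x.
Characteristic equation r² - 6r + 18 = 0 has discriminant (-6)² - 4·(18) = -36 < 0, so r = 3 ± 3i.
Hence y_h = C1*cos(3*x)*exp(3*x) + C2*exp(3*x)*sin(3*x).
For the particular solution try y_p = A0 + A1*x. Substituting and matching coefficients of each power of x gives A0 = 2/9, A1 = 1/6, so y_p = 2/9 + x/6.
General solution: y = 2/9 + x/6 + C1*cos(3*x)*exp(3*x) + C2*exp(3*x)*sin(3*x).
Apply the initial conditions: y(0) = 2/9 + C1 = 3 and y'(0) = 1/6 + 3*C1 + 3*C2 = 1. Solving gives C1 = 25/9, C2 = -5/2.

y = 2/9 + x/6 - 5*exp(3*x)*sin(3*x)/2 + 25*cos(3*x)*exp(3*x)/9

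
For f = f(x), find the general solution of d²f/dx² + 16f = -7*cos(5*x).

f = 7*cos(5*x)/9 + C1*cos(4*x) + C2*sin(4*x)

Characteristic equation r² + 16 = 0 has discriminant (0)² - 4·(16) = -64 < 0, so r = ± 4i.
Hence f_h = C1*cos(4*x) + C2*sin(4*x).
Try f_p = A*cos(5*x) + B*sin(5*x). Substituting and equating the coefficients of cos(5x) and sin(5x) gives A = 7/9, B = 0, so f_p = 7*cos(5*x)/9.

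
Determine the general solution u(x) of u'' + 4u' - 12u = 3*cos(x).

u = -39*cos(x)/185 + 12*sin(x)/185 + C1*exp(-6*x) + C2*exp(2*x)

Characteristic equation r² + 4r - 12 = 0 factors as (r + 6)(r - 2) = 0, so r = -6, 2.
Hence u_h = C1*exp(-6*x) + C2*exp(2*x).
Try u_p = A*cos(x) + B*sin(x). Substituting and equating the coefficients of cos(x) and sin(x) gives A = -39/185, B = 12/185, so u_p = -39*cos(x)/185 + 12*sin(x)/185.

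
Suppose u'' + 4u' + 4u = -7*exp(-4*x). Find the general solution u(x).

Characteristic equation r² + 4r + 4 = 0 has discriminant (4)² - 4·(4) = 0, so r = -2 is a repeated root.
Hence u_h = (C1 + C2*x)*exp(-2*x).
Try u_p = A*exp(-4*x). Substituting into the equation and dividing by exp(-4*x) gives A = -7/4, so u_p = -7*exp(-4*x)/4.

u = -7*exp(-4*x)/4 + C1*exp(-2*x) + C2*x*exp(-2*x)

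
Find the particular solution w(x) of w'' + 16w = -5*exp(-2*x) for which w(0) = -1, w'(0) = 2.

Characteristic equation r² + 16 = 0 has discriminant (0)² - 4·(16) = -64 < 0, so r = ± 4i.
Hence w_h = C1*cos(4*x) + C2*sin(4*x).
Try w_p = A*exp(-2*x). Substituting into the equation and dividing by exp(-2*x) gives A = -1/4, so w_p = -exp(-2*x)/4.
General solution: w = -exp(-2*x)/4 + C1*cos(4*x) + C2*sin(4*x).
Apply the initial conditions: w(0) = -1/4 + C1 = -1 and w'(0) = 1/2 + 4*C2 = 2. Solving gives C1 = -3/4, C2 = 3/8.

w = -3*cos(4*x)/4 - exp(-2*x)/4 + 3*sin(4*x)/8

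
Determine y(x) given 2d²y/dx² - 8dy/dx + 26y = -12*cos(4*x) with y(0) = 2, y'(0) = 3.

Divide through by 2: y'' - 4y' + 13y = -6*cos(4*x).
Characteristic equation r² - 4r + 13 = 0 has discriminant (-4)² - 4·(13) = -36 < 0, so r = 2 ± 3i.
Hence y_h = C1*cos(3*x)*exp(2*x) + C2*exp(2*x)*sin(3*x).
Try y_p = A*cos(4*x) + B*sin(4*x). Substituting and equating the coefficients of cos(4x) and sin(4x) gives A = 18/265, B = 96/265, so y_p = 18*cos(4*x)/265 + 96*sin(4*x)/265.
General solution: y = 18*cos(4*x)/265 + 96*sin(4*x)/265 + C1*cos(3*x)*exp(2*x) + C2*exp(2*x)*sin(3*x).
Apply the initial conditions: y(0) = 18/265 + C1 = 2 and y'(0) = 384/265 + 2*C1 + 3*C2 = 3. Solving gives C1 = 512/265, C2 = -613/795.

y = 18*cos(4*x)/265 + 96*sin(4*x)/265 - 613*exp(2*x)*sin(3*x)/795 + 512*cos(3*x)*exp(2*x)/265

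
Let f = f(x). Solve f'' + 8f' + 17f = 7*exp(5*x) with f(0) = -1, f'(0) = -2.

f = 7*exp(5*x)/82 - 555*exp(-4*x)*sin(x)/82 - 89*cos(x)*exp(-4*x)/82

Characteristic equation r² + 8r + 17 = 0 has discriminant (8)² - 4·(17) = -4 < 0, so r = -4 ± i.
Hence f_h = C1*cos(x)*exp(-4*x) + C2*exp(-4*x)*sin(x).
Try f_p = A*exp(5*x). Substituting into the equation and dividing by exp(5*x) gives A = 7/82, so f_p = 7*exp(5*x)/82.
General solution: f = 7*exp(5*x)/82 + C1*cos(x)*exp(-4*x) + C2*exp(-4*x)*sin(x).
Apply the initial conditions: f(0) = 7/82 + C1 = -1 and f'(0) = 35/82 + C2 - 4*C1 = -2. Solving gives C1 = -89/82, C2 = -555/82.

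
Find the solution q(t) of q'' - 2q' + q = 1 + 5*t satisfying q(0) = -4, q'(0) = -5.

q = 11 - 15*exp(t) + 5*t + 5*t*exp(t)

Characteristic equation r² - 2r + 1 = 0 has discriminant (-2)² - 4·(1) = 0, so r = 1 is a repeated root.
Hence q_h = (C1 + C2*t)*exp(t).
For the particular solution try q_p = A0 + A1*t. Substituting and matching coefficients of each power of t gives A0 = 11, A1 = 5, so q_p = 11 + 5*t.
General solution: q = 11 + 5*t + C1*exp(t) + C2*t*exp(t).
Apply the initial conditions: q(0) = 11 + C1 = -4 and q'(0) = 5 + C1 + C2 = -5. Solving gives C1 = -15, C2 = 5.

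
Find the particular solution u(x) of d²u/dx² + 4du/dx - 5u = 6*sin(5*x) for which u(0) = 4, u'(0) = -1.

Characteristic equation r² + 4r - 5 = 0 factors as (r + 5)(r - 1) = 0, so r = -5, 1.
Hence u_h = C1*exp(-5*x) + C2*exp(x).
Try u_p = A*cos(5*x) + B*sin(5*x). Substituting and equating the coefficients of cos(5x) and sin(5x) gives A = -6/65, B = -9/65, so u_p = -9*sin(5*x)/65 - 6*cos(5*x)/65.
General solution: u = -9*sin(5*x)/65 - 6*cos(5*x)/65 + C1*exp(-5*x) + C2*exp(x).
Apply the initial conditions: u(0) = -6/65 + C1 + C2 = 4 and u'(0) = -9/13 + C2 - 5*C1 = -1. Solving gives C1 = 11/15, C2 = 131/39.

u = -9*sin(5*x)/65 - 6*cos(5*x)/65 + 11*exp(-5*x)/15 + 131*exp(x)/39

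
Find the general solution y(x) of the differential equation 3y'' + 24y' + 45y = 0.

Divide through by 3: y'' + 8y' + 15y = 0.
Characteristic equation r² + 8r + 15 = 0 factors as (r + 3)(r + 5) = 0, so r = -3, -5.
Hence y_h = C1*exp(-3*x) + C2*exp(-5*x).

y = C1*exp(-3*x) + C2*exp(-5*x)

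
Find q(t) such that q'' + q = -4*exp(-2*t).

q = -4*exp(-2*t)/5 + C1*cos(t) + C2*sin(t)

Characteristic equation r² + 1 = 0 has discriminant (0)² - 4·(1) = -4 < 0, so r = ± i.
Hence q_h = C1*cos(t) + C2*sin(t).
Try q_p = A*exp(-2*t). Substituting into the equation and dividing by exp(-2*t) gives A = -4/5, so q_p = -4*exp(-2*t)/5.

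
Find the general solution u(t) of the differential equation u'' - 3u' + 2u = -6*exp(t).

Characteristic equation r² - 3r + 2 = 0 factors as (r - 2)(r - 1) = 0, so r = 2, 1.
Hence u_h = C1*exp(2*t) + C2*exp(t).
Since exp(t) solves the homogeneous equation (r = 1 is a root of multiplicity 1), multiply the trial by t. Try u_p = A*t*exp(t). Substituting into the equation and dividing by exp(t) gives A = 6, so u_p = 6*t*exp(t).

u = C1*exp(2*t) + C2*exp(t) + 6*t*exp(t)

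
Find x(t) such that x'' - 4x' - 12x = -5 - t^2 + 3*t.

x = 115/216 - 11*t/36 + t**2/12 + C1*exp(-2*t) + C2*exp(6*t)

Characteristic equation r² - 4r - 12 = 0 factors as (r + 2)(r - 6) = 0, so r = -2, 6.
Hence x_h = C1*exp(-2*t) + C2*exp(6*t).
For the particular solution try x_p = A0 + A1*t + A2*t^2. Substituting and matching coefficients of each power of t gives A0 = 115/216, A1 = -11/36, A2 = 1/12, so x_p = 115/216 - 11*t/36 + t^2/12.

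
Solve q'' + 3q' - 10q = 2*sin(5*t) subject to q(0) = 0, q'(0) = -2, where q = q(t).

Characteristic equation r² + 3r - 10 = 0 factors as (r - 2)(r + 5) = 0, so r = 2, -5.
Hence q_h = C1*exp(2*t) + C2*exp(-5*t).
Try q_p = A*cos(5*t) + B*sin(5*t). Substituting and equating the coefficients of cos(5t) and sin(5t) gives A = -3/145, B = -7/145, so q_p = -7*sin(5*t)/145 - 3*cos(5*t)/145.
General solution: q = -7*sin(5*t)/145 - 3*cos(5*t)/145 + C1*exp(2*t) + C2*exp(-5*t).
Apply the initial conditions: q(0) = -3/145 + C1 + C2 = 0 and q'(0) = -7/29 - 5*C2 + 2*C1 = -2. Solving gives C1 = -48/203, C2 = 9/35.

q = -48*exp(2*t)/203 - 7*sin(5*t)/145 - 3*cos(5*t)/145 + 9*exp(-5*t)/35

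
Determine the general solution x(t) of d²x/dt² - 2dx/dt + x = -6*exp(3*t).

x = -3*exp(3*t)/2 + C1*exp(t) + C2*t*exp(t)

Characteristic equation r² - 2r + 1 = 0 has discriminant (-2)² - 4·(1) = 0, so r = 1 is a repeated root.
Hence x_h = (C1 + C2*t)*exp(t).
Try x_p = A*exp(3*t). Substituting into the equation and dividing by exp(3*t) gives A = -3/2, so x_p = -3*exp(3*t)/2.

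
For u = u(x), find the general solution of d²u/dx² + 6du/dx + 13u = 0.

Characteristic equation r² + 6r + 13 = 0 has discriminant (6)² - 4·(13) = -16 < 0, so r = -3 ± 2i.
Hence u_h = C1*cos(2*x)*exp(-3*x) + C2*exp(-3*x)*sin(2*x).

u = C1*cos(2*x)*exp(-3*x) + C2*exp(-3*x)*sin(2*x)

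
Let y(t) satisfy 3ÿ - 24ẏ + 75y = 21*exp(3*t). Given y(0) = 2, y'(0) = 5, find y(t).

Divide through by 3: y'' - 8y' + 25y = 7*exp(3*t).
Characteristic equation r² - 8r + 25 = 0 has discriminant (-8)² - 4·(25) = -36 < 0, so r = 4 ± 3i.
Hence y_h = C1*cos(3*t)*exp(4*t) + C2*exp(4*t)*sin(3*t).
Try y_p = A*exp(3*t). Substituting into the equation and dividing by exp(3*t) gives A = 7/10, so y_p = 7*exp(3*t)/10.
General solution: y = 7*exp(3*t)/10 + C1*cos(3*t)*exp(4*t) + C2*exp(4*t)*sin(3*t).
Apply the initial conditions: y(0) = 7/10 + C1 = 2 and y'(0) = 21/10 + 3*C2 + 4*C1 = 5. Solving gives C1 = 13/10, C2 = -23/30.

y = 7*exp(3*t)/10 - 23*exp(4*t)*sin(3*t)/30 + 13*cos(3*t)*exp(4*t)/10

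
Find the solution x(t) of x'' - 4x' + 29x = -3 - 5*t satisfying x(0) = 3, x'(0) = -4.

Characteristic equation r² - 4r + 29 = 0 has discriminant (-4)² - 4·(29) = -100 < 0, so r = 2 ± 5i.
Hence x_h = C1*cos(5*t)*exp(2*t) + C2*exp(2*t)*sin(5*t).
For the particular solution try x_p = A0 + A1*t. Substituting and matching coefficients of each power of t gives A0 = -107/841, A1 = -5/29, so x_p = -107/841 - 5*t/29.
General solution: x = -107/841 - 5*t/29 + C1*cos(5*t)*exp(2*t) + C2*exp(2*t)*sin(5*t).
Apply the initial conditions: x(0) = -107/841 + C1 = 3 and x'(0) = -5/29 + 2*C1 + 5*C2 = -4. Solving gives C1 = 2630/841, C2 = -8479/4205.

x = -107/841 - 5*t/29 - 8479*exp(2*t)*sin(5*t)/4205 + 2630*cos(5*t)*exp(2*t)/841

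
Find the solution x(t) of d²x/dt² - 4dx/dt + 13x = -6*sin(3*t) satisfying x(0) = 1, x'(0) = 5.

x = -9*cos(3*t)/20 - 3*sin(3*t)/20 + 17*exp(2*t)*sin(3*t)/20 + 29*cos(3*t)*exp(2*t)/20

Characteristic equation r² - 4r + 13 = 0 has discriminant (-4)² - 4·(13) = -36 < 0, so r = 2 ± 3i.
Hence x_h = C1*cos(3*t)*exp(2*t) + C2*exp(2*t)*sin(3*t).
Try x_p = A*cos(3*t) + B*sin(3*t). Substituting and equating the coefficients of cos(3t) and sin(3t) gives A = -9/20, B = -3/20, so x_p = -9*cos(3*t)/20 - 3*sin(3*t)/20.
General solution: x = -9*cos(3*t)/20 - 3*sin(3*t)/20 + C1*cos(3*t)*exp(2*t) + C2*exp(2*t)*sin(3*t).
Apply the initial conditions: x(0) = -9/20 + C1 = 1 and x'(0) = -9/20 + 2*C1 + 3*C2 = 5. Solving gives C1 = 29/20, C2 = 17/20.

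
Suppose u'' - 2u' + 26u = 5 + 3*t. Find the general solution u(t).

Characteristic equation r² - 2r + 26 = 0 has discriminant (-2)² - 4·(26) = -100 < 0, so r = 1 ± 5i.
Hence u_h = C1*cos(5*t)*exp(t) + C2*exp(t)*sin(5*t).
For the particular solution try u_p = A0 + A1*t. Substituting and matching coefficients of each power of t gives A0 = 34/169, A1 = 3/26, so u_p = 34/169 + 3*t/26.

u = 34/169 + 3*t/26 + C1*cos(5*t)*exp(t) + C2*exp(t)*sin(5*t)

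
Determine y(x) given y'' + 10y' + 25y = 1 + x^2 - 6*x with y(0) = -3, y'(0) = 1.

Characteristic equation r² + 10r + 25 = 0 has discriminant (10)² - 4·(25) = 0, so r = -5 is a repeated root.
Hence y_h = (C1 + C2*x)*exp(-5*x).
For the particular solution try y_p = A0 + A1*x + A2*x^2. Substituting and matching coefficients of each power of x gives A0 = 91/625, A1 = -34/125, A2 = 1/25, so y_p = 91/625 - 34*x/125 + x^2/25.
General solution: y = 91/625 - 34*x/125 + x^2/25 + C1*exp(-5*x) + C2*x*exp(-5*x).
Apply the initial conditions: y(0) = 91/625 + C1 = -3 and y'(0) = -34/125 + C2 - 5*C1 = 1. Solving gives C1 = -1966/625, C2 = -1807/125.

y = 91/625 - 1966*exp(-5*x)/625 - 34*x/125 + x**2/25 - 1807*x*exp(-5*x)/125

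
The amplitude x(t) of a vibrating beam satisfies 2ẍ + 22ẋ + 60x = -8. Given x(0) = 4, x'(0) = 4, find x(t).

x = -2/15 - 74*exp(-6*t)/3 + 144*exp(-5*t)/5

Divide through by 2: x'' + 11x' + 30x = -4.
Characteristic equation r² + 11r + 30 = 0 factors as (r + 6)(r + 5) = 0, so r = -6, -5.
Hence x_h = C1*exp(-6*t) + C2*exp(-5*t).
For the particular solution try x_p = A0. Substituting and matching coefficients of each power of t gives A0 = -2/15, so x_p = -2/15.
General solution: x = -2/15 + C1*exp(-6*t) + C2*exp(-5*t).
Apply the initial conditions: x(0) = -2/15 + C1 + C2 = 4 and x'(0) = -6*C1 - 5*C2 = 4. Solving gives C1 = -74/3, C2 = 144/5.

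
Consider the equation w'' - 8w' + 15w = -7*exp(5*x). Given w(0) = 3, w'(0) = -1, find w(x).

w = -13*exp(5*x)/4 + 25*exp(3*x)/4 - 7*x*exp(5*x)/2

Characteristic equation r² - 8r + 15 = 0 factors as (r - 5)(r - 3) = 0, so r = 5, 3.
Hence w_h = C1*exp(5*x) + C2*exp(3*x).
Since exp(5*x) solves the homogeneous equation (r = 5 is a root of multiplicity 1), multiply the trial by x. Try w_p = A*x*exp(5*x). Substituting into the equation and dividing by exp(5*x) gives A = -7/2, so w_p = -7*x*exp(5*x)/2.
General solution: w = C1*exp(5*x) + C2*exp(3*x) - 7*x*exp(5*x)/2.
Apply the initial conditions: w(0) = C1 + C2 = 3 and w'(0) = -7/2 + 3*C2 + 5*C1 = -1. Solving gives C1 = -13/4, C2 = 25/4.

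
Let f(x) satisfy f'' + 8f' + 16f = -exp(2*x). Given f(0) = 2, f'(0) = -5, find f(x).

Characteristic equation r² + 8r + 16 = 0 has discriminant (8)² - 4·(16) = 0, so r = -4 is a repeated root.
Hence f_h = (C1 + C2*x)*exp(-4*x).
Try f_p = A*exp(2*x). Substituting into the equation and dividing by exp(2*x) gives A = -1/36, so f_p = -exp(2*x)/36.
General solution: f = -exp(2*x)/36 + C1*exp(-4*x) + C2*x*exp(-4*x).
Apply the initial conditions: f(0) = -1/36 + C1 = 2 and f'(0) = -1/18 + C2 - 4*C1 = -5. Solving gives C1 = 73/36, C2 = 19/6.

f = -exp(2*x)/36 + 73*exp(-4*x)/36 + 19*x*exp(-4*x)/6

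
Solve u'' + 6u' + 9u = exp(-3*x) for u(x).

Characteristic equation r² + 6r + 9 = 0 has discriminant (6)² - 4·(9) = 0, so r = -3 is a repeated root.
Hence u_h = (C1 + C2*x)*exp(-3*x).
Since exp(-3*x) solves the homogeneous equation (r = -3 is a root of multiplicity 2), multiply the trial by x^2. Try u_p = A*x^2*exp(-3*x). Substituting into the equation and dividing by exp(-3*x) gives A = 1/2, so u_p = x^2*exp(-3*x)/2.

u = C1*exp(-3*x) + x**2*exp(-3*x)/2 + C2*x*exp(-3*x)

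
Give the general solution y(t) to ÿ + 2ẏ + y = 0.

Characteristic equation r² + 2r + 1 = 0 has discriminant (2)² - 4·(1) = 0, so r = -1 is a repeated root.
Hence y_h = (C1 + C2*t)*exp(-t).

y = C1*exp(-t) + C2*t*exp(-t)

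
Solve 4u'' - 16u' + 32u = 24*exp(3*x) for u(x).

Divide through by 4: u'' - 4u' + 8u = 6*exp(3*x).
Characteristic equation r² - 4r + 8 = 0 has discriminant (-4)² - 4·(8) = -16 < 0, so r = 2 ± 2i.
Hence u_h = C1*cos(2*x)*exp(2*x) + C2*exp(2*x)*sin(2*x).
Try u_p = A*exp(3*x). Substituting into the equation and dividing by exp(3*x) gives A = 6/5, so u_p = 6*exp(3*x)/5.

u = 6*exp(3*x)/5 + C1*cos(2*x)*exp(2*x) + C2*exp(2*x)*sin(2*x)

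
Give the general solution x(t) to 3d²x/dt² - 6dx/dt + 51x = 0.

x = C1*cos(4*t)*exp(t) + C2*exp(t)*sin(4*t)

Divide through by 3: x'' - 2x' + 17x = 0.
Characteristic equation r² - 2r + 17 = 0 has discriminant (-2)² - 4·(17) = -64 < 0, so r = 1 ± 4i.
Hence x_h = C1*cos(4*t)*exp(t) + C2*exp(t)*sin(4*t).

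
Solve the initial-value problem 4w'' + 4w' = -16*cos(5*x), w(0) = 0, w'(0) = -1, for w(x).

w = -1 - 2*sin(5*x)/65 + 2*cos(5*x)/13 + 11*exp(-x)/13

Divide through by 4: w'' + w' = -4*cos(5*x).
Characteristic equation r² + r = 0 factors as (r + 1)r = 0, so r = -1, 0.
Hence w_h = C1*exp(-x) + C2.
Try w_p = A*cos(5*x) + B*sin(5*x). Substituting and equating the coefficients of cos(5x) and sin(5x) gives A = 2/13, B = -2/65, so w_p = -2*sin(5*x)/65 + 2*cos(5*x)/13.
General solution: w = C2 - 2*sin(5*x)/65 + 2*cos(5*x)/13 + C1*exp(-x).
Apply the initial conditions: w(0) = 2/13 + C1 + C2 = 0 and w'(0) = -2/13 - C1 = -1. Solving gives C1 = 11/13, C2 = -1.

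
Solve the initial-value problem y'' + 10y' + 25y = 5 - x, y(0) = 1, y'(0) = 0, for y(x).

Characteristic equation r² + 10r + 25 = 0 has discriminant (10)² - 4·(25) = 0, so r = -5 is a repeated root.
Hence y_h = (C1 + C2*x)*exp(-5*x).
For the particular solution try y_p = A0 + A1*x. Substituting and matching coefficients of each power of x gives A0 = 27/125, A1 = -1/25, so y_p = 27/125 - x/25.
General solution: y = 27/125 - x/25 + C1*exp(-5*x) + C2*x*exp(-5*x).
Apply the initial conditions: y(0) = 27/125 + C1 = 1 and y'(0) = -1/25 + C2 - 5*C1 = 0. Solving gives C1 = 98/125, C2 = 99/25.

y = 27/125 - x/25 + 98*exp(-5*x)/125 + 99*x*exp(-5*x)/25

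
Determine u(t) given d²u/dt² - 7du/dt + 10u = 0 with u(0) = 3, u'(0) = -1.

u = -7*exp(5*t)/3 + 16*exp(2*t)/3

Characteristic equation r² - 7r + 10 = 0 factors as (r - 5)(r - 2) = 0, so r = 5, 2.
Hence u_h = C1*exp(5*t) + C2*exp(2*t).
Apply the initial conditions: u(0) = C1 + C2 = 3 and u'(0) = 2*C2 + 5*C1 = -1. Solving gives C1 = -7/3, C2 = 16/3.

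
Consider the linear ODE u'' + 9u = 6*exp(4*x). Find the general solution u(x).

Characteristic equation r² + 9 = 0 has discriminant (0)² - 4·(9) = -36 < 0, so r = ± 3i.
Hence u_h = C1*cos(3*x) + C2*sin(3*x).
Try u_p = A*exp(4*x). Substituting into the equation and dividing by exp(4*x) gives A = 6/25, so u_p = 6*exp(4*x)/25.

u = 6*exp(4*x)/25 + C1*cos(3*x) + C2*sin(3*x)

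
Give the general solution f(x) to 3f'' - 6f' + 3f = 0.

Divide through by 3: f'' - 2f' + f = 0.
Characteristic equation r² - 2r + 1 = 0 has discriminant (-2)² - 4·(1) = 0, so r = 1 is a repeated root.
Hence f_h = (C1 + C2*x)*exp(x).

f = C1*exp(x) + C2*x*exp(x)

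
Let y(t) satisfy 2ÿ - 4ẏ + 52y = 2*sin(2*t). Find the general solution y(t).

Divide through by 2: y'' - 2y' + 26y = sin(2*t).
Characteristic equation r² - 2r + 26 = 0 has discriminant (-2)² - 4·(26) = -100 < 0, so r = 1 ± 5i.
Hence y_h = C1*cos(5*t)*exp(t) + C2*exp(t)*sin(5*t).
Try y_p = A*cos(2*t) + B*sin(2*t). Substituting and equating the coefficients of cos(2t) and sin(2t) gives A = 1/125, B = 11/250, so y_p = cos(2*t)/125 + 11*sin(2*t)/250.

y = cos(2*t)/125 + 11*sin(2*t)/250 + C1*cos(5*t)*exp(t) + C2*exp(t)*sin(5*t)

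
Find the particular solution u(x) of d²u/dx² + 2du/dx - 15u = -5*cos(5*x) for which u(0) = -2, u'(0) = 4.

Characteristic equation r² + 2r - 15 = 0 factors as (r - 3)(r + 5) = 0, so r = 3, -5.
Hence u_h = C1*exp(3*x) + C2*exp(-5*x).
Try u_p = A*cos(5*x) + B*sin(5*x). Substituting and equating the coefficients of cos(5x) and sin(5x) gives A = 2/17, B = -1/34, so u_p = -sin(5*x)/34 + 2*cos(5*x)/17.
General solution: u = -sin(5*x)/34 + 2*cos(5*x)/17 + C1*exp(3*x) + C2*exp(-5*x).
Apply the initial conditions: u(0) = 2/17 + C1 + C2 = -2 and u'(0) = -5/34 - 5*C2 + 3*C1 = 4. Solving gives C1 = -219/272, C2 = -21/16.

u = -219*exp(3*x)/272 - 21*exp(-5*x)/16 - sin(5*x)/34 + 2*cos(5*x)/17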